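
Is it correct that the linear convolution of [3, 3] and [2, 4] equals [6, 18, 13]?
Recompute linear convolution of [3, 3] and [2, 4]: y[0] = 3×2 = 6; y[1] = 3×4 + 3×2 = 18; y[2] = 3×4 = 12 → [6, 18, 12]. Compare to given [6, 18, 13]: they differ at index 2: given 13, correct 12, so answer: No

No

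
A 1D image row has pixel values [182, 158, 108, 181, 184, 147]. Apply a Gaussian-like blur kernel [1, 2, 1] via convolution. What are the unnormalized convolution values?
Convolve image row [182, 158, 108, 181, 184, 147] with kernel [1, 2, 1]: y[0] = 182×1 = 182; y[1] = 182×2 + 158×1 = 522; y[2] = 182×1 + 158×2 + 108×1 = 606; y[3] = 158×1 + 108×2 + 181×1 = 555; y[4] = 108×1 + 181×2 + 184×1 = 654; y[5] = 181×1 + 184×2 + 147×1 = 696; y[6] = 184×1 + 147×2 = 478; y[7] = 147×1 = 147 → [182, 522, 606, 555, 654, 696, 478, 147]. Normalization factor = sum(kernel) = 4.

[182, 522, 606, 555, 654, 696, 478, 147]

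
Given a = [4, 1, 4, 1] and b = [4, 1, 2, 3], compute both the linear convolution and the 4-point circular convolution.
Linear: y_lin[0] = 4×4 = 16; y_lin[1] = 4×1 + 1×4 = 8; y_lin[2] = 4×2 + 1×1 + 4×4 = 25; y_lin[3] = 4×3 + 1×2 + 4×1 + 1×4 = 22; y_lin[4] = 1×3 + 4×2 + 1×1 = 12; y_lin[5] = 4×3 + 1×2 = 14; y_lin[6] = 1×3 = 3 → [16, 8, 25, 22, 12, 14, 3]. Circular (length 4): y[0] = 4×4 + 1×3 + 4×2 + 1×1 = 28; y[1] = 4×1 + 1×4 + 4×3 + 1×2 = 22; y[2] = 4×2 + 1×1 + 4×4 + 1×3 = 28; y[3] = 4×3 + 1×2 + 4×1 + 1×4 = 22 → [28, 22, 28, 22]

Linear: [16, 8, 25, 22, 12, 14, 3], Circular: [28, 22, 28, 22]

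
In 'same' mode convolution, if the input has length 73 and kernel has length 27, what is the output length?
'Same' mode returns an output with the same length as the input: 73

73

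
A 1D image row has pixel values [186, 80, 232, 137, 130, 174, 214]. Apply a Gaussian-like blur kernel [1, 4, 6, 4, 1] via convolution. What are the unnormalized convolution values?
Convolve image row [186, 80, 232, 137, 130, 174, 214] with kernel [1, 4, 6, 4, 1]: y[0] = 186×1 = 186; y[1] = 186×4 + 80×1 = 824; y[2] = 186×6 + 80×4 + 232×1 = 1668; y[3] = 186×4 + 80×6 + 232×4 + 137×1 = 2289; y[4] = 186×1 + 80×4 + 232×6 + 137×4 + 130×1 = 2576; y[5] = 80×1 + 232×4 + 137×6 + 130×4 + 174×1 = 2524; y[6] = 232×1 + 137×4 + 130×6 + 174×4 + 214×1 = 2470; y[7] = 137×1 + 130×4 + 174×6 + 214×4 = 2557; y[8] = 130×1 + 174×4 + 214×6 = 2110; y[9] = 174×1 + 214×4 = 1030; y[10] = 214×1 = 214 → [186, 824, 1668, 2289, 2576, 2524, 2470, 2557, 2110, 1030, 214]. Normalization factor = sum(kernel) = 16.

[186, 824, 1668, 2289, 2576, 2524, 2470, 2557, 2110, 1030, 214]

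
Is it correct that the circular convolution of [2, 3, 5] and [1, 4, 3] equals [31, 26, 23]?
Recompute circular convolution of [2, 3, 5] and [1, 4, 3]: y[0] = 2×1 + 3×3 + 5×4 = 31; y[1] = 2×4 + 3×1 + 5×3 = 26; y[2] = 2×3 + 3×4 + 5×1 = 23 → [31, 26, 23]. Given [31, 26, 23] matches, so answer: Yes

Yes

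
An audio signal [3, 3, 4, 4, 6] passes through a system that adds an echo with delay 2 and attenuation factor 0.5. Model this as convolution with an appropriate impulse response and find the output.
Direct-path + delayed-attenuated-path model → impulse response h = [1, 0, 0.5] (1 at lag 0, 0.5 at lag 2). Output y[n] = x[n] + 0.5·x[n - 2] (with x[n] = 0 outside 0..4): y[0] = 3 + 0.5×0 = 3; y[1] = 3 + 0.5×0 = 3; y[2] = 4 + 0.5×3 = 5.5; y[3] = 4 + 0.5×3 = 5.5; y[4] = 6 + 0.5×4 = 8.0; y[5] = 0 + 0.5×4 = 2.0; y[6] = 0 + 0.5×6 = 3.0. So y = [3, 3, 5.5, 5.5, 8.0, 2.0, 3.0]

[3, 3, 5.5, 5.5, 8.0, 2.0, 3.0]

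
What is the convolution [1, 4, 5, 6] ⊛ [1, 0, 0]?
y[0] = 1×1 = 1; y[1] = 1×0 + 4×1 = 4; y[2] = 1×0 + 4×0 + 5×1 = 5; y[3] = 4×0 + 5×0 + 6×1 = 6; y[4] = 5×0 + 6×0 = 0; y[5] = 6×0 = 0

[1, 4, 5, 6, 0, 0]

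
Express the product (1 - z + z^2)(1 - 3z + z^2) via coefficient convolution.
Ascending coefficients: a = [1, -1, 1], b = [1, -3, 1]. c[0] = 1×1 = 1; c[1] = 1×-3 + -1×1 = -4; c[2] = 1×1 + -1×-3 + 1×1 = 5; c[3] = -1×1 + 1×-3 = -4; c[4] = 1×1 = 1. Result coefficients: [1, -4, 5, -4, 1] → 1 - 4z + 5z^2 - 4z^3 + z^4

1 - 4z + 5z^2 - 4z^3 + z^4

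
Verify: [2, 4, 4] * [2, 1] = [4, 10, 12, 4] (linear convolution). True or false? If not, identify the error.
Recompute linear convolution of [2, 4, 4] and [2, 1]: y[0] = 2×2 = 4; y[1] = 2×1 + 4×2 = 10; y[2] = 4×1 + 4×2 = 12; y[3] = 4×1 = 4 → [4, 10, 12, 4]. Given [4, 10, 12, 4] matches, so answer: Yes

Yes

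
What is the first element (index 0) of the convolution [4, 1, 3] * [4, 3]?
Use y[k] = Σ_i a[i]·b[k-i] at k=0. y[0] = 4×4 = 16

16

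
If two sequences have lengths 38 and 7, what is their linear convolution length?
Linear/full convolution length: m + n - 1 = 38 + 7 - 1 = 44

44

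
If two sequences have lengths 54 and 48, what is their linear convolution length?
Linear/full convolution length: m + n - 1 = 54 + 48 - 1 = 101

101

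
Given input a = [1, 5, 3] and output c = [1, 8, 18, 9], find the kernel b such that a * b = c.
Output length 4 = len(a) + len(b) - 1 ⇒ len(b) = 2. Solve b forward using b[k] = (c[k] - Σ_{i≥1} a[i]·b[k-i]) / a[0]: b[0] = c[0] / a[0] = 1 / 1 = 1; b[1] = (c[1] - 5×1) / a[0] = (8 - 5×1) / 1 = 3. So b = [1, 3]. Forward-check [1, 5, 3] * [1, 3]: c[0] = 1×1 = 1; c[1] = 1×3 + 5×1 = 8; c[2] = 5×3 + 3×1 = 18; c[3] = 3×3 = 9 → [1, 8, 18, 9] ✓

[1, 3]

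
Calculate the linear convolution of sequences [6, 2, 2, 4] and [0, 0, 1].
y[0] = 6×0 = 0; y[1] = 6×0 + 2×0 = 0; y[2] = 6×1 + 2×0 + 2×0 = 6; y[3] = 2×1 + 2×0 + 4×0 = 2; y[4] = 2×1 + 4×0 = 2; y[5] = 4×1 = 4

[0, 0, 6, 2, 2, 4]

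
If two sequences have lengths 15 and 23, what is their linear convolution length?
Linear/full convolution length: m + n - 1 = 15 + 23 - 1 = 37

37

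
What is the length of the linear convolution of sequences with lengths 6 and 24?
Linear/full convolution length: m + n - 1 = 6 + 24 - 1 = 29

29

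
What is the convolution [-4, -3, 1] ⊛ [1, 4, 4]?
y[0] = -4×1 = -4; y[1] = -4×4 + -3×1 = -19; y[2] = -4×4 + -3×4 + 1×1 = -27; y[3] = -3×4 + 1×4 = -8; y[4] = 1×4 = 4

[-4, -19, -27, -8, 4]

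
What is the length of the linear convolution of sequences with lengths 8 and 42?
Linear/full convolution length: m + n - 1 = 8 + 42 - 1 = 49

49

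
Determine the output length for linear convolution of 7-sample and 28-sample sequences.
Linear/full convolution length: m + n - 1 = 7 + 28 - 1 = 34

34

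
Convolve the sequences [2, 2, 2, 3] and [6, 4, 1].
y[0] = 2×6 = 12; y[1] = 2×4 + 2×6 = 20; y[2] = 2×1 + 2×4 + 2×6 = 22; y[3] = 2×1 + 2×4 + 3×6 = 28; y[4] = 2×1 + 3×4 = 14; y[5] = 3×1 = 3

[12, 20, 22, 28, 14, 3]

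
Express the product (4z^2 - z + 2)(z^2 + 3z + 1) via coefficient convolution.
Ascending coefficients: a = [2, -1, 4], b = [1, 3, 1]. c[0] = 2×1 = 2; c[1] = 2×3 + -1×1 = 5; c[2] = 2×1 + -1×3 + 4×1 = 3; c[3] = -1×1 + 4×3 = 11; c[4] = 4×1 = 4. Result coefficients: [2, 5, 3, 11, 4] → 4z^4 + 11z^3 + 3z^2 + 5z + 2

4z^4 + 11z^3 + 3z^2 + 5z + 2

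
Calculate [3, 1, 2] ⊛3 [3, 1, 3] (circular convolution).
Use y[k] = Σ_j a[j]·b[(k-j) mod 3]. y[0] = 3×3 + 1×3 + 2×1 = 14; y[1] = 3×1 + 1×3 + 2×3 = 12; y[2] = 3×3 + 1×1 + 2×3 = 16. Result: [14, 12, 16]

[14, 12, 16]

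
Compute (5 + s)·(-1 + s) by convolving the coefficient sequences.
Ascending coefficients: a = [5, 1], b = [-1, 1]. c[0] = 5×-1 = -5; c[1] = 5×1 + 1×-1 = 4; c[2] = 1×1 = 1. Result coefficients: [-5, 4, 1] → -5 + 4s + s^2

-5 + 4s + s^2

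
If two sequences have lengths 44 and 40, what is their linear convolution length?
Linear/full convolution length: m + n - 1 = 44 + 40 - 1 = 83

83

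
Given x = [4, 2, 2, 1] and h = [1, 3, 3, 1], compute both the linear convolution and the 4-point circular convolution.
Linear: y_lin[0] = 4×1 = 4; y_lin[1] = 4×3 + 2×1 = 14; y_lin[2] = 4×3 + 2×3 + 2×1 = 20; y_lin[3] = 4×1 + 2×3 + 2×3 + 1×1 = 17; y_lin[4] = 2×1 + 2×3 + 1×3 = 11; y_lin[5] = 2×1 + 1×3 = 5; y_lin[6] = 1×1 = 1 → [4, 14, 20, 17, 11, 5, 1]. Circular (length 4): y[0] = 4×1 + 2×1 + 2×3 + 1×3 = 15; y[1] = 4×3 + 2×1 + 2×1 + 1×3 = 19; y[2] = 4×3 + 2×3 + 2×1 + 1×1 = 21; y[3] = 4×1 + 2×3 + 2×3 + 1×1 = 17 → [15, 19, 21, 17]

Linear: [4, 14, 20, 17, 11, 5, 1], Circular: [15, 19, 21, 17]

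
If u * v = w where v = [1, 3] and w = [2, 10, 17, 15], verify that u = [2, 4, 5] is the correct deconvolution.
Forward-compute [2, 4, 5] * [1, 3]: w[0] = 2×1 = 2; w[1] = 2×3 + 4×1 = 10; w[2] = 4×3 + 5×1 = 17; w[3] = 5×3 = 15 → [2, 10, 17, 15]. Matches given w = [2, 10, 17, 15], so verified.

Verified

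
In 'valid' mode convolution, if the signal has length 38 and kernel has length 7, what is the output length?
'Valid' mode counts only positions where the kernel fully overlaps the signal: m - n + 1 = 38 - 7 + 1 = 32

32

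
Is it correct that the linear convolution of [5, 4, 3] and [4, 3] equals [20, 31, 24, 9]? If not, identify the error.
Recompute linear convolution of [5, 4, 3] and [4, 3]: y[0] = 5×4 = 20; y[1] = 5×3 + 4×4 = 31; y[2] = 4×3 + 3×4 = 24; y[3] = 3×3 = 9 → [20, 31, 24, 9]. Given [20, 31, 24, 9] matches, so answer: Yes

Yes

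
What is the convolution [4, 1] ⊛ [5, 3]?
y[0] = 4×5 = 20; y[1] = 4×3 + 1×5 = 17; y[2] = 1×3 = 3

[20, 17, 3]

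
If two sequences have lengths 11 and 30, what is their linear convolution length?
Linear/full convolution length: m + n - 1 = 11 + 30 - 1 = 40

40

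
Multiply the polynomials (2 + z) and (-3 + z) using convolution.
Ascending coefficients: a = [2, 1], b = [-3, 1]. c[0] = 2×-3 = -6; c[1] = 2×1 + 1×-3 = -1; c[2] = 1×1 = 1. Result coefficients: [-6, -1, 1] → -6 - z + z^2

-6 - z + z^2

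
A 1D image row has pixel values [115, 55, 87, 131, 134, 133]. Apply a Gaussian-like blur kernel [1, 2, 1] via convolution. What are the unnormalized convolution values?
Convolve image row [115, 55, 87, 131, 134, 133] with kernel [1, 2, 1]: y[0] = 115×1 = 115; y[1] = 115×2 + 55×1 = 285; y[2] = 115×1 + 55×2 + 87×1 = 312; y[3] = 55×1 + 87×2 + 131×1 = 360; y[4] = 87×1 + 131×2 + 134×1 = 483; y[5] = 131×1 + 134×2 + 133×1 = 532; y[6] = 134×1 + 133×2 = 400; y[7] = 133×1 = 133 → [115, 285, 312, 360, 483, 532, 400, 133]. Normalization factor = sum(kernel) = 4.

[115, 285, 312, 360, 483, 532, 400, 133]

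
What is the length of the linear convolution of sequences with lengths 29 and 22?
Linear/full convolution length: m + n - 1 = 29 + 22 - 1 = 50

50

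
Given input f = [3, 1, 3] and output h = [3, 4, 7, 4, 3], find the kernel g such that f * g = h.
Output length 5 = len(f) + len(g) - 1 ⇒ len(g) = 3. Solve g forward using g[k] = (h[k] - Σ_{i≥1} f[i]·g[k-i]) / f[0]: g[0] = h[0] / f[0] = 3 / 3 = 1; g[1] = (h[1] - 1×1) / f[0] = (4 - 1×1) / 3 = 1; g[2] = (h[2] - 1×1 - 3×1) / f[0] = (7 - 1×1 - 3×1) / 3 = 1. So g = [1, 1, 1]. Forward-check [3, 1, 3] * [1, 1, 1]: h[0] = 3×1 = 3; h[1] = 3×1 + 1×1 = 4; h[2] = 3×1 + 1×1 + 3×1 = 7; h[3] = 1×1 + 3×1 = 4; h[4] = 3×1 = 3 → [3, 4, 7, 4, 3] ✓

[1, 1, 1]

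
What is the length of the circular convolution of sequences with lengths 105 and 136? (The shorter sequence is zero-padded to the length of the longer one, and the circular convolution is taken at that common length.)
Circular convolution (zero-padding the shorter input) has length max(m, n) = max(105, 136) = 136

136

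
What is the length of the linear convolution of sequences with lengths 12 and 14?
Linear/full convolution length: m + n - 1 = 12 + 14 - 1 = 25

25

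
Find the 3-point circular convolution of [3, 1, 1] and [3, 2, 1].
Use y[k] = Σ_j u[j]·v[(k-j) mod 3]. y[0] = 3×3 + 1×1 + 1×2 = 12; y[1] = 3×2 + 1×3 + 1×1 = 10; y[2] = 3×1 + 1×2 + 1×3 = 8. Result: [12, 10, 8]

[12, 10, 8]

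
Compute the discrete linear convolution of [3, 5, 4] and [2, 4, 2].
y[0] = 3×2 = 6; y[1] = 3×4 + 5×2 = 22; y[2] = 3×2 + 5×4 + 4×2 = 34; y[3] = 5×2 + 4×4 = 26; y[4] = 4×2 = 8

[6, 22, 34, 26, 8]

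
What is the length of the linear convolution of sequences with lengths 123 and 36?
Linear/full convolution length: m + n - 1 = 123 + 36 - 1 = 158

158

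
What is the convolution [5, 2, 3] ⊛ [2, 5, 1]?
y[0] = 5×2 = 10; y[1] = 5×5 + 2×2 = 29; y[2] = 5×1 + 2×5 + 3×2 = 21; y[3] = 2×1 + 3×5 = 17; y[4] = 3×1 = 3

[10, 29, 21, 17, 3]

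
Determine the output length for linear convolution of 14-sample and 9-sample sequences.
Linear/full convolution length: m + n - 1 = 14 + 9 - 1 = 22

22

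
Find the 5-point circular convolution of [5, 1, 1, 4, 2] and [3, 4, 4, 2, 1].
Use y[k] = Σ_j s[j]·t[(k-j) mod 5]. y[0] = 5×3 + 1×1 + 1×2 + 4×4 + 2×4 = 42; y[1] = 5×4 + 1×3 + 1×1 + 4×2 + 2×4 = 40; y[2] = 5×4 + 1×4 + 1×3 + 4×1 + 2×2 = 35; y[3] = 5×2 + 1×4 + 1×4 + 4×3 + 2×1 = 32; y[4] = 5×1 + 1×2 + 1×4 + 4×4 + 2×3 = 33. Result: [42, 40, 35, 32, 33]

[42, 40, 35, 32, 33]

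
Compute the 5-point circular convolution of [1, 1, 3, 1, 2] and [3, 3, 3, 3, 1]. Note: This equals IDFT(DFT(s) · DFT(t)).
Either evaluate y[k] = Σ_j s[j]·t[(k-j) mod 5] directly, or use IDFT(DFT(s) · DFT(t)). y[0] = 1×3 + 1×1 + 3×3 + 1×3 + 2×3 = 22; y[1] = 1×3 + 1×3 + 3×1 + 1×3 + 2×3 = 18; y[2] = 1×3 + 1×3 + 3×3 + 1×1 + 2×3 = 22; y[3] = 1×3 + 1×3 + 3×3 + 1×3 + 2×1 = 20; y[4] = 1×1 + 1×3 + 3×3 + 1×3 + 2×3 = 22. Result: [22, 18, 22, 20, 22]

[22, 18, 22, 20, 22]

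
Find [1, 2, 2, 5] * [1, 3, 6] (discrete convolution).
y[0] = 1×1 = 1; y[1] = 1×3 + 2×1 = 5; y[2] = 1×6 + 2×3 + 2×1 = 14; y[3] = 2×6 + 2×3 + 5×1 = 23; y[4] = 2×6 + 5×3 = 27; y[5] = 5×6 = 30

[1, 5, 14, 23, 27, 30]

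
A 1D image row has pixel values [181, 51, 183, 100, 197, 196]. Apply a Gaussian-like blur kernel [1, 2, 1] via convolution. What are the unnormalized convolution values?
Convolve image row [181, 51, 183, 100, 197, 196] with kernel [1, 2, 1]: y[0] = 181×1 = 181; y[1] = 181×2 + 51×1 = 413; y[2] = 181×1 + 51×2 + 183×1 = 466; y[3] = 51×1 + 183×2 + 100×1 = 517; y[4] = 183×1 + 100×2 + 197×1 = 580; y[5] = 100×1 + 197×2 + 196×1 = 690; y[6] = 197×1 + 196×2 = 589; y[7] = 196×1 = 196 → [181, 413, 466, 517, 580, 690, 589, 196]. Normalization factor = sum(kernel) = 4.

[181, 413, 466, 517, 580, 690, 589, 196]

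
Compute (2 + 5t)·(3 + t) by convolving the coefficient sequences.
Ascending coefficients: a = [2, 5], b = [3, 1]. c[0] = 2×3 = 6; c[1] = 2×1 + 5×3 = 17; c[2] = 5×1 = 5. Result coefficients: [6, 17, 5] → 6 + 17t + 5t^2

6 + 17t + 5t^2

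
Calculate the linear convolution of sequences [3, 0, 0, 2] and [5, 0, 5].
y[0] = 3×5 = 15; y[1] = 3×0 + 0×5 = 0; y[2] = 3×5 + 0×0 + 0×5 = 15; y[3] = 0×5 + 0×0 + 2×5 = 10; y[4] = 0×5 + 2×0 = 0; y[5] = 2×5 = 10

[15, 0, 15, 10, 0, 10]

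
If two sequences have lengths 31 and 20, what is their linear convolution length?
Linear/full convolution length: m + n - 1 = 31 + 20 - 1 = 50

50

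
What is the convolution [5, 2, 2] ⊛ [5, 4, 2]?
y[0] = 5×5 = 25; y[1] = 5×4 + 2×5 = 30; y[2] = 5×2 + 2×4 + 2×5 = 28; y[3] = 2×2 + 2×4 = 12; y[4] = 2×2 = 4

[25, 30, 28, 12, 4]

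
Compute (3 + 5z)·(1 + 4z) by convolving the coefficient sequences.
Ascending coefficients: a = [3, 5], b = [1, 4]. c[0] = 3×1 = 3; c[1] = 3×4 + 5×1 = 17; c[2] = 5×4 = 20. Result coefficients: [3, 17, 20] → 3 + 17z + 20z^2

3 + 17z + 20z^2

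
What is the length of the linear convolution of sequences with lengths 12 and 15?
Linear/full convolution length: m + n - 1 = 12 + 15 - 1 = 26

26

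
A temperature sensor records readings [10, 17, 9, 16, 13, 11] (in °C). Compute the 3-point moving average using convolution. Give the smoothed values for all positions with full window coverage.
3-point moving average kernel = [1, 1, 1]. Apply in 'valid' mode (full window coverage): avg[0] = (10 + 17 + 9) / 3 = 12.0; avg[1] = (17 + 9 + 16) / 3 = 14.0; avg[2] = (9 + 16 + 13) / 3 = 12.67; avg[3] = (16 + 13 + 11) / 3 = 13.33. Smoothed values: [12.0, 14.0, 12.67, 13.33]

[12.0, 14.0, 12.67, 13.33]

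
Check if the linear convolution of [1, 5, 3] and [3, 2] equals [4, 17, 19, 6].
Recompute linear convolution of [1, 5, 3] and [3, 2]: y[0] = 1×3 = 3; y[1] = 1×2 + 5×3 = 17; y[2] = 5×2 + 3×3 = 19; y[3] = 3×2 = 6 → [3, 17, 19, 6]. Compare to given [4, 17, 19, 6]: they differ at index 0: given 4, correct 3, so answer: No

No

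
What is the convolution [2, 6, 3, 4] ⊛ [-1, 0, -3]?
y[0] = 2×-1 = -2; y[1] = 2×0 + 6×-1 = -6; y[2] = 2×-3 + 6×0 + 3×-1 = -9; y[3] = 6×-3 + 3×0 + 4×-1 = -22; y[4] = 3×-3 + 4×0 = -9; y[5] = 4×-3 = -12

[-2, -6, -9, -22, -9, -12]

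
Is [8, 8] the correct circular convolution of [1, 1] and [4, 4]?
Recompute circular convolution of [1, 1] and [4, 4]: y[0] = 1×4 + 1×4 = 8; y[1] = 1×4 + 1×4 = 8 → [8, 8]. Given [8, 8] matches, so answer: Yes

Yes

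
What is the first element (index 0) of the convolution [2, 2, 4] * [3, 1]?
Use y[k] = Σ_i a[i]·b[k-i] at k=0. y[0] = 2×3 = 6

6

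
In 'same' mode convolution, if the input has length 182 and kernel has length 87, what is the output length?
'Same' mode returns an output with the same length as the input: 182

182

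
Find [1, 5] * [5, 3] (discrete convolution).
y[0] = 1×5 = 5; y[1] = 1×3 + 5×5 = 28; y[2] = 5×3 = 15

[5, 28, 15]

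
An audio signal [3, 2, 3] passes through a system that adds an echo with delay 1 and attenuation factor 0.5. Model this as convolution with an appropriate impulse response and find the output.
Direct-path + delayed-attenuated-path model → impulse response h = [1, 0.5] (1 at lag 0, 0.5 at lag 1). Output y[n] = x[n] + 0.5·x[n - 1] (with x[n] = 0 outside 0..2): y[0] = 3 + 0.5×0 = 3; y[1] = 2 + 0.5×3 = 3.5; y[2] = 3 + 0.5×2 = 4.0; y[3] = 0 + 0.5×3 = 1.5. So y = [3, 3.5, 4.0, 1.5]

[3, 3.5, 4.0, 1.5]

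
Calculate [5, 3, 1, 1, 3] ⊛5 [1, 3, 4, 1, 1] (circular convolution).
Use y[k] = Σ_j s[j]·t[(k-j) mod 5]. y[0] = 5×1 + 3×1 + 1×1 + 1×4 + 3×3 = 22; y[1] = 5×3 + 3×1 + 1×1 + 1×1 + 3×4 = 32; y[2] = 5×4 + 3×3 + 1×1 + 1×1 + 3×1 = 34; y[3] = 5×1 + 3×4 + 1×3 + 1×1 + 3×1 = 24; y[4] = 5×1 + 3×1 + 1×4 + 1×3 + 3×1 = 18. Result: [22, 32, 34, 24, 18]

[22, 32, 34, 24, 18]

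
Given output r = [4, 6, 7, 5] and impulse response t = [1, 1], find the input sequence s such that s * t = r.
Deconvolve r=[4, 6, 7, 5] by t=[1, 1]. Since t[0]=1, solve forward: s[0] = r[0] / 1 = 4; s[1] = (r[1] - 4×1) / 1 = 2; s[2] = (r[2] - 2×1) / 1 = 5. So s = [4, 2, 5]. Check by forward convolution: r[0] = 4×1 = 4; r[1] = 4×1 + 2×1 = 6; r[2] = 2×1 + 5×1 = 7; r[3] = 5×1 = 5

[4, 2, 5]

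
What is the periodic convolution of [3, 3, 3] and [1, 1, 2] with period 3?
Use y[k] = Σ_j a[j]·b[(k-j) mod 3]. y[0] = 3×1 + 3×2 + 3×1 = 12; y[1] = 3×1 + 3×1 + 3×2 = 12; y[2] = 3×2 + 3×1 + 3×1 = 12. Result: [12, 12, 12]

[12, 12, 12]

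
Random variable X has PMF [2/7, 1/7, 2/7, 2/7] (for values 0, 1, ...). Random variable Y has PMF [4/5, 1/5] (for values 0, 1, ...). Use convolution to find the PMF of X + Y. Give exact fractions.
P(X+Y=k) = Σ_i P(X=i)·P(Y=k-i) — a convolution of [2/7, 1/7, 2/7, 2/7] and [4/5, 1/5]. P(X+Y=0) = (2/7)×(4/5) = 8/35; P(X+Y=1) = (2/7)×(1/5) + (1/7)×(4/5) = 2/35 + 4/35 = 6/35; P(X+Y=2) = (1/7)×(1/5) + (2/7)×(4/5) = 1/35 + 8/35 = 9/35; P(X+Y=3) = (2/7)×(1/5) + (2/7)×(4/5) = 2/35 + 8/35 = 2/7; P(X+Y=4) = (2/7)×(1/5) = 2/35. PMF: [8/35, 6/35, 9/35, 2/7, 2/35] (sums to 1 ✓)

[8/35, 6/35, 9/35, 2/7, 2/35]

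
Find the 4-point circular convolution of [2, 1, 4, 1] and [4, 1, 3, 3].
Use y[k] = Σ_j a[j]·b[(k-j) mod 4]. y[0] = 2×4 + 1×3 + 4×3 + 1×1 = 24; y[1] = 2×1 + 1×4 + 4×3 + 1×3 = 21; y[2] = 2×3 + 1×1 + 4×4 + 1×3 = 26; y[3] = 2×3 + 1×3 + 4×1 + 1×4 = 17. Result: [24, 21, 26, 17]

[24, 21, 26, 17]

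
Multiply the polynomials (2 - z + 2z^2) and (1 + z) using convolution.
Ascending coefficients: a = [2, -1, 2], b = [1, 1]. c[0] = 2×1 = 2; c[1] = 2×1 + -1×1 = 1; c[2] = -1×1 + 2×1 = 1; c[3] = 2×1 = 2. Result coefficients: [2, 1, 1, 2] → 2 + z + z^2 + 2z^3

2 + z + z^2 + 2z^3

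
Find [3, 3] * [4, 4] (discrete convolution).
y[0] = 3×4 = 12; y[1] = 3×4 + 3×4 = 24; y[2] = 3×4 = 12

[12, 24, 12]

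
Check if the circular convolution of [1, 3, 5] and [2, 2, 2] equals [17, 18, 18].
Recompute circular convolution of [1, 3, 5] and [2, 2, 2]: y[0] = 1×2 + 3×2 + 5×2 = 18; y[1] = 1×2 + 3×2 + 5×2 = 18; y[2] = 1×2 + 3×2 + 5×2 = 18 → [18, 18, 18]. Compare to given [17, 18, 18]: they differ at index 0: given 17, correct 18, so answer: No

No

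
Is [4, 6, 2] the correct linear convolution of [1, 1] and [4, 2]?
Recompute linear convolution of [1, 1] and [4, 2]: y[0] = 1×4 = 4; y[1] = 1×2 + 1×4 = 6; y[2] = 1×2 = 2 → [4, 6, 2]. Given [4, 6, 2] matches, so answer: Yes

Yes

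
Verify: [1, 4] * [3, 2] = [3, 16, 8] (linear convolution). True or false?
Recompute linear convolution of [1, 4] and [3, 2]: y[0] = 1×3 = 3; y[1] = 1×2 + 4×3 = 14; y[2] = 4×2 = 8 → [3, 14, 8]. Compare to given [3, 16, 8]: they differ at index 1: given 16, correct 14, so answer: No

No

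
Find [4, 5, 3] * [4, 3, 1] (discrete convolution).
y[0] = 4×4 = 16; y[1] = 4×3 + 5×4 = 32; y[2] = 4×1 + 5×3 + 3×4 = 31; y[3] = 5×1 + 3×3 = 14; y[4] = 3×1 = 3

[16, 32, 31, 14, 3]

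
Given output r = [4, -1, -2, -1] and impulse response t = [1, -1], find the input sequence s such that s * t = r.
Deconvolve r=[4, -1, -2, -1] by t=[1, -1]. Since t[0]=1, solve forward: s[0] = r[0] / 1 = 4; s[1] = (r[1] - 4×-1) / 1 = 3; s[2] = (r[2] - 3×-1) / 1 = 1. So s = [4, 3, 1]. Check by forward convolution: r[0] = 4×1 = 4; r[1] = 4×-1 + 3×1 = -1; r[2] = 3×-1 + 1×1 = -2; r[3] = 1×-1 = -1

[4, 3, 1]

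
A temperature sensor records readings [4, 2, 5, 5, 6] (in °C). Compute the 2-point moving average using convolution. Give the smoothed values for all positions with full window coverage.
2-point moving average kernel = [1, 1]. Apply in 'valid' mode (full window coverage): avg[0] = (4 + 2) / 2 = 3.0; avg[1] = (2 + 5) / 2 = 3.5; avg[2] = (5 + 5) / 2 = 5.0; avg[3] = (5 + 6) / 2 = 5.5. Smoothed values: [3.0, 3.5, 5.0, 5.5]

[3.0, 3.5, 5.0, 5.5]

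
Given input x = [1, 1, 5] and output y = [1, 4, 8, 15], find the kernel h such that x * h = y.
Output length 4 = len(x) + len(h) - 1 ⇒ len(h) = 2. Solve h forward using h[k] = (y[k] - Σ_{i≥1} x[i]·h[k-i]) / x[0]: h[0] = y[0] / x[0] = 1 / 1 = 1; h[1] = (y[1] - 1×1) / x[0] = (4 - 1×1) / 1 = 3. So h = [1, 3]. Forward-check [1, 1, 5] * [1, 3]: y[0] = 1×1 = 1; y[1] = 1×3 + 1×1 = 4; y[2] = 1×3 + 5×1 = 8; y[3] = 5×3 = 15 → [1, 4, 8, 15] ✓

[1, 3]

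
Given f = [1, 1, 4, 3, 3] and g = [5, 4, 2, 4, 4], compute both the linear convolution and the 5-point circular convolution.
Linear: y_lin[0] = 1×5 = 5; y_lin[1] = 1×4 + 1×5 = 9; y_lin[2] = 1×2 + 1×4 + 4×5 = 26; y_lin[3] = 1×4 + 1×2 + 4×4 + 3×5 = 37; y_lin[4] = 1×4 + 1×4 + 4×2 + 3×4 + 3×5 = 43; y_lin[5] = 1×4 + 4×4 + 3×2 + 3×4 = 38; y_lin[6] = 4×4 + 3×4 + 3×2 = 34; y_lin[7] = 3×4 + 3×4 = 24; y_lin[8] = 3×4 = 12 → [5, 9, 26, 37, 43, 38, 34, 24, 12]. Circular (length 5): y[0] = 1×5 + 1×4 + 4×4 + 3×2 + 3×4 = 43; y[1] = 1×4 + 1×5 + 4×4 + 3×4 + 3×2 = 43; y[2] = 1×2 + 1×4 + 4×5 + 3×4 + 3×4 = 50; y[3] = 1×4 + 1×2 + 4×4 + 3×5 + 3×4 = 49; y[4] = 1×4 + 1×4 + 4×2 + 3×4 + 3×5 = 43 → [43, 43, 50, 49, 43]

Linear: [5, 9, 26, 37, 43, 38, 34, 24, 12], Circular: [43, 43, 50, 49, 43]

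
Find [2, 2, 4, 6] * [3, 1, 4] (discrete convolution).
y[0] = 2×3 = 6; y[1] = 2×1 + 2×3 = 8; y[2] = 2×4 + 2×1 + 4×3 = 22; y[3] = 2×4 + 4×1 + 6×3 = 30; y[4] = 4×4 + 6×1 = 22; y[5] = 6×4 = 24

[6, 8, 22, 30, 22, 24]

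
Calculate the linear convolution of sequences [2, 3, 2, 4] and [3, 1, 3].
y[0] = 2×3 = 6; y[1] = 2×1 + 3×3 = 11; y[2] = 2×3 + 3×1 + 2×3 = 15; y[3] = 3×3 + 2×1 + 4×3 = 23; y[4] = 2×3 + 4×1 = 10; y[5] = 4×3 = 12

[6, 11, 15, 23, 10, 12]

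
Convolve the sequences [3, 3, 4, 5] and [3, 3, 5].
y[0] = 3×3 = 9; y[1] = 3×3 + 3×3 = 18; y[2] = 3×5 + 3×3 + 4×3 = 36; y[3] = 3×5 + 4×3 + 5×3 = 42; y[4] = 4×5 + 5×3 = 35; y[5] = 5×5 = 25

[9, 18, 36, 42, 35, 25]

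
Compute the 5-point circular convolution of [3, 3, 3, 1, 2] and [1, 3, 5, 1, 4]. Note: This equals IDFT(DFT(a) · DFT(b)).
Either evaluate y[k] = Σ_j a[j]·b[(k-j) mod 5] directly, or use IDFT(DFT(a) · DFT(b)). y[0] = 3×1 + 3×4 + 3×1 + 1×5 + 2×3 = 29; y[1] = 3×3 + 3×1 + 3×4 + 1×1 + 2×5 = 35; y[2] = 3×5 + 3×3 + 3×1 + 1×4 + 2×1 = 33; y[3] = 3×1 + 3×5 + 3×3 + 1×1 + 2×4 = 36; y[4] = 3×4 + 3×1 + 3×5 + 1×3 + 2×1 = 35. Result: [29, 35, 33, 36, 35]

[29, 35, 33, 36, 35]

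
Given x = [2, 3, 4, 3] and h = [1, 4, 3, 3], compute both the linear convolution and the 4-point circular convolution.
Linear: y_lin[0] = 2×1 = 2; y_lin[1] = 2×4 + 3×1 = 11; y_lin[2] = 2×3 + 3×4 + 4×1 = 22; y_lin[3] = 2×3 + 3×3 + 4×4 + 3×1 = 34; y_lin[4] = 3×3 + 4×3 + 3×4 = 33; y_lin[5] = 4×3 + 3×3 = 21; y_lin[6] = 3×3 = 9 → [2, 11, 22, 34, 33, 21, 9]. Circular (length 4): y[0] = 2×1 + 3×3 + 4×3 + 3×4 = 35; y[1] = 2×4 + 3×1 + 4×3 + 3×3 = 32; y[2] = 2×3 + 3×4 + 4×1 + 3×3 = 31; y[3] = 2×3 + 3×3 + 4×4 + 3×1 = 34 → [35, 32, 31, 34]

Linear: [2, 11, 22, 34, 33, 21, 9], Circular: [35, 32, 31, 34]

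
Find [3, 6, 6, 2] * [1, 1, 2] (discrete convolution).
y[0] = 3×1 = 3; y[1] = 3×1 + 6×1 = 9; y[2] = 3×2 + 6×1 + 6×1 = 18; y[3] = 6×2 + 6×1 + 2×1 = 20; y[4] = 6×2 + 2×1 = 14; y[5] = 2×2 = 4

[3, 9, 18, 20, 14, 4]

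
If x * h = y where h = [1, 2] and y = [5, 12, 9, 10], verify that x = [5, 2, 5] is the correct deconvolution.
Forward-compute [5, 2, 5] * [1, 2]: y[0] = 5×1 = 5; y[1] = 5×2 + 2×1 = 12; y[2] = 2×2 + 5×1 = 9; y[3] = 5×2 = 10 → [5, 12, 9, 10]. Matches given y = [5, 12, 9, 10], so verified.

Verified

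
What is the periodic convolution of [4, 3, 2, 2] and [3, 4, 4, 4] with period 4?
Use y[k] = Σ_j x[j]·h[(k-j) mod 4]. y[0] = 4×3 + 3×4 + 2×4 + 2×4 = 40; y[1] = 4×4 + 3×3 + 2×4 + 2×4 = 41; y[2] = 4×4 + 3×4 + 2×3 + 2×4 = 42; y[3] = 4×4 + 3×4 + 2×4 + 2×3 = 42. Result: [40, 41, 42, 42]

[40, 41, 42, 42]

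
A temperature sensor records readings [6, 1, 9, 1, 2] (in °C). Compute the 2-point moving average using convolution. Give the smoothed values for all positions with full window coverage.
2-point moving average kernel = [1, 1]. Apply in 'valid' mode (full window coverage): avg[0] = (6 + 1) / 2 = 3.5; avg[1] = (1 + 9) / 2 = 5.0; avg[2] = (9 + 1) / 2 = 5.0; avg[3] = (1 + 2) / 2 = 1.5. Smoothed values: [3.5, 5.0, 5.0, 1.5]

[3.5, 5.0, 5.0, 1.5]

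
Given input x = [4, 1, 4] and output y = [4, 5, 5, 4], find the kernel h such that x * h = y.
Output length 4 = len(x) + len(h) - 1 ⇒ len(h) = 2. Solve h forward using h[k] = (y[k] - Σ_{i≥1} x[i]·h[k-i]) / x[0]: h[0] = y[0] / x[0] = 4 / 4 = 1; h[1] = (y[1] - 1×1) / x[0] = (5 - 1×1) / 4 = 1. So h = [1, 1]. Forward-check [4, 1, 4] * [1, 1]: y[0] = 4×1 = 4; y[1] = 4×1 + 1×1 = 5; y[2] = 1×1 + 4×1 = 5; y[3] = 4×1 = 4 → [4, 5, 5, 4] ✓

[1, 1]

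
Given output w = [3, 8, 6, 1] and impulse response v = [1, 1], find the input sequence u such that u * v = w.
Deconvolve w=[3, 8, 6, 1] by v=[1, 1]. Since v[0]=1, solve forward: u[0] = w[0] / 1 = 3; u[1] = (w[1] - 3×1) / 1 = 5; u[2] = (w[2] - 5×1) / 1 = 1. So u = [3, 5, 1]. Check by forward convolution: w[0] = 3×1 = 3; w[1] = 3×1 + 5×1 = 8; w[2] = 5×1 + 1×1 = 6; w[3] = 1×1 = 1

[3, 5, 1]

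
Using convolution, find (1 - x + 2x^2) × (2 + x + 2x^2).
Ascending coefficients: a = [1, -1, 2], b = [2, 1, 2]. c[0] = 1×2 = 2; c[1] = 1×1 + -1×2 = -1; c[2] = 1×2 + -1×1 + 2×2 = 5; c[3] = -1×2 + 2×1 = 0; c[4] = 2×2 = 4. Result coefficients: [2, -1, 5, 0, 4] → 2 - x + 5x^2 + 4x^4

2 - x + 5x^2 + 4x^4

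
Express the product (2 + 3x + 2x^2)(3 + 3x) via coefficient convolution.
Ascending coefficients: a = [2, 3, 2], b = [3, 3]. c[0] = 2×3 = 6; c[1] = 2×3 + 3×3 = 15; c[2] = 3×3 + 2×3 = 15; c[3] = 2×3 = 6. Result coefficients: [6, 15, 15, 6] → 6 + 15x + 15x^2 + 6x^3

6 + 15x + 15x^2 + 6x^3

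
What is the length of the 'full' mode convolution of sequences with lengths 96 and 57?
Linear/full convolution length: m + n - 1 = 96 + 57 - 1 = 152

152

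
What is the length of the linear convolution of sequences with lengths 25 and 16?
Linear/full convolution length: m + n - 1 = 25 + 16 - 1 = 40

40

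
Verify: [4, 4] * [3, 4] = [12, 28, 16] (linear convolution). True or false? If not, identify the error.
Recompute linear convolution of [4, 4] and [3, 4]: y[0] = 4×3 = 12; y[1] = 4×4 + 4×3 = 28; y[2] = 4×4 = 16 → [12, 28, 16]. Given [12, 28, 16] matches, so answer: Yes

Yes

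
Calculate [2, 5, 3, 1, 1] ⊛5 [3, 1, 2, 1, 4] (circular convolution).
Use y[k] = Σ_j x[j]·h[(k-j) mod 5]. y[0] = 2×3 + 5×4 + 3×1 + 1×2 + 1×1 = 32; y[1] = 2×1 + 5×3 + 3×4 + 1×1 + 1×2 = 32; y[2] = 2×2 + 5×1 + 3×3 + 1×4 + 1×1 = 23; y[3] = 2×1 + 5×2 + 3×1 + 1×3 + 1×4 = 22; y[4] = 2×4 + 5×1 + 3×2 + 1×1 + 1×3 = 23. Result: [32, 32, 23, 22, 23]

[32, 32, 23, 22, 23]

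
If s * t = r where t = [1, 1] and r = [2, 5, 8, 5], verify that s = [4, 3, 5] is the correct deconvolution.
Forward-compute [4, 3, 5] * [1, 1]: r[0] = 4×1 = 4; r[1] = 4×1 + 3×1 = 7; r[2] = 3×1 + 5×1 = 8; r[3] = 5×1 = 5 → [4, 7, 8, 5]. Does not match given r = [2, 5, 8, 5].

Not verified. [4, 3, 5] * [1, 1] = [4, 7, 8, 5], which differs from [2, 5, 8, 5] at index 0.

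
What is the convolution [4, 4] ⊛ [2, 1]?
y[0] = 4×2 = 8; y[1] = 4×1 + 4×2 = 12; y[2] = 4×1 = 4

[8, 12, 4]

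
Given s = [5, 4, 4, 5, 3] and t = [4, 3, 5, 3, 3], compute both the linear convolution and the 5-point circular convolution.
Linear: y_lin[0] = 5×4 = 20; y_lin[1] = 5×3 + 4×4 = 31; y_lin[2] = 5×5 + 4×3 + 4×4 = 53; y_lin[3] = 5×3 + 4×5 + 4×3 + 5×4 = 67; y_lin[4] = 5×3 + 4×3 + 4×5 + 5×3 + 3×4 = 74; y_lin[5] = 4×3 + 4×3 + 5×5 + 3×3 = 58; y_lin[6] = 4×3 + 5×3 + 3×5 = 42; y_lin[7] = 5×3 + 3×3 = 24; y_lin[8] = 3×3 = 9 → [20, 31, 53, 67, 74, 58, 42, 24, 9]. Circular (length 5): y[0] = 5×4 + 4×3 + 4×3 + 5×5 + 3×3 = 78; y[1] = 5×3 + 4×4 + 4×3 + 5×3 + 3×5 = 73; y[2] = 5×5 + 4×3 + 4×4 + 5×3 + 3×3 = 77; y[3] = 5×3 + 4×5 + 4×3 + 5×4 + 3×3 = 76; y[4] = 5×3 + 4×3 + 4×5 + 5×3 + 3×4 = 74 → [78, 73, 77, 76, 74]

Linear: [20, 31, 53, 67, 74, 58, 42, 24, 9], Circular: [78, 73, 77, 76, 74]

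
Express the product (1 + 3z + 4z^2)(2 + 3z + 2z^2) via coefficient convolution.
Ascending coefficients: a = [1, 3, 4], b = [2, 3, 2]. c[0] = 1×2 = 2; c[1] = 1×3 + 3×2 = 9; c[2] = 1×2 + 3×3 + 4×2 = 19; c[3] = 3×2 + 4×3 = 18; c[4] = 4×2 = 8. Result coefficients: [2, 9, 19, 18, 8] → 2 + 9z + 19z^2 + 18z^3 + 8z^4

2 + 9z + 19z^2 + 18z^3 + 8z^4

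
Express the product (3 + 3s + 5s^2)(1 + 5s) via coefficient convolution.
Ascending coefficients: a = [3, 3, 5], b = [1, 5]. c[0] = 3×1 = 3; c[1] = 3×5 + 3×1 = 18; c[2] = 3×5 + 5×1 = 20; c[3] = 5×5 = 25. Result coefficients: [3, 18, 20, 25] → 3 + 18s + 20s^2 + 25s^3

3 + 18s + 20s^2 + 25s^3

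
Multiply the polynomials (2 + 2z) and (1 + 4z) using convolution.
Ascending coefficients: a = [2, 2], b = [1, 4]. c[0] = 2×1 = 2; c[1] = 2×4 + 2×1 = 10; c[2] = 2×4 = 8. Result coefficients: [2, 10, 8] → 2 + 10z + 8z^2

2 + 10z + 8z^2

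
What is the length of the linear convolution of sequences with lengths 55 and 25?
Linear/full convolution length: m + n - 1 = 55 + 25 - 1 = 79

79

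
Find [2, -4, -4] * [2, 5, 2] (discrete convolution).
y[0] = 2×2 = 4; y[1] = 2×5 + -4×2 = 2; y[2] = 2×2 + -4×5 + -4×2 = -24; y[3] = -4×2 + -4×5 = -28; y[4] = -4×2 = -8

[4, 2, -24, -28, -8]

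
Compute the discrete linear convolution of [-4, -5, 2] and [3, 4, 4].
y[0] = -4×3 = -12; y[1] = -4×4 + -5×3 = -31; y[2] = -4×4 + -5×4 + 2×3 = -30; y[3] = -5×4 + 2×4 = -12; y[4] = 2×4 = 8

[-12, -31, -30, -12, 8]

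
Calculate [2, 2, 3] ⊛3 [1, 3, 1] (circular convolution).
Use y[k] = Σ_j a[j]·b[(k-j) mod 3]. y[0] = 2×1 + 2×1 + 3×3 = 13; y[1] = 2×3 + 2×1 + 3×1 = 11; y[2] = 2×1 + 2×3 + 3×1 = 11. Result: [13, 11, 11]

[13, 11, 11]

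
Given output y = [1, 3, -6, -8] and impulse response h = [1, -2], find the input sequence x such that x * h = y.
Deconvolve y=[1, 3, -6, -8] by h=[1, -2]. Since h[0]=1, solve forward: x[0] = y[0] / 1 = 1; x[1] = (y[1] - 1×-2) / 1 = 5; x[2] = (y[2] - 5×-2) / 1 = 4. So x = [1, 5, 4]. Check by forward convolution: y[0] = 1×1 = 1; y[1] = 1×-2 + 5×1 = 3; y[2] = 5×-2 + 4×1 = -6; y[3] = 4×-2 = -8

[1, 5, 4]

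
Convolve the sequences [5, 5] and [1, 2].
y[0] = 5×1 = 5; y[1] = 5×2 + 5×1 = 15; y[2] = 5×2 = 10

[5, 15, 10]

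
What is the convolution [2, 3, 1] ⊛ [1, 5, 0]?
y[0] = 2×1 = 2; y[1] = 2×5 + 3×1 = 13; y[2] = 2×0 + 3×5 + 1×1 = 16; y[3] = 3×0 + 1×5 = 5; y[4] = 1×0 = 0

[2, 13, 16, 5, 0]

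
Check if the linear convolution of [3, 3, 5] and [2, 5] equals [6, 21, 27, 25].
Recompute linear convolution of [3, 3, 5] and [2, 5]: y[0] = 3×2 = 6; y[1] = 3×5 + 3×2 = 21; y[2] = 3×5 + 5×2 = 25; y[3] = 5×5 = 25 → [6, 21, 25, 25]. Compare to given [6, 21, 27, 25]: they differ at index 2: given 27, correct 25, so answer: No

No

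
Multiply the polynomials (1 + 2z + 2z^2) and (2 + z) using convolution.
Ascending coefficients: a = [1, 2, 2], b = [2, 1]. c[0] = 1×2 = 2; c[1] = 1×1 + 2×2 = 5; c[2] = 2×1 + 2×2 = 6; c[3] = 2×1 = 2. Result coefficients: [2, 5, 6, 2] → 2 + 5z + 6z^2 + 2z^3

2 + 5z + 6z^2 + 2z^3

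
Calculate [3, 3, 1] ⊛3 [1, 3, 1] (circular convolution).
Use y[k] = Σ_j a[j]·b[(k-j) mod 3]. y[0] = 3×1 + 3×1 + 1×3 = 9; y[1] = 3×3 + 3×1 + 1×1 = 13; y[2] = 3×1 + 3×3 + 1×1 = 13. Result: [9, 13, 13]

[9, 13, 13]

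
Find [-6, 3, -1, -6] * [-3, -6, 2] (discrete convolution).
y[0] = -6×-3 = 18; y[1] = -6×-6 + 3×-3 = 27; y[2] = -6×2 + 3×-6 + -1×-3 = -27; y[3] = 3×2 + -1×-6 + -6×-3 = 30; y[4] = -1×2 + -6×-6 = 34; y[5] = -6×2 = -12

[18, 27, -27, 30, 34, -12]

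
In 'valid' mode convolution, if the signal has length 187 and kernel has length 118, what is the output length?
'Valid' mode counts only positions where the kernel fully overlaps the signal: m - n + 1 = 187 - 118 + 1 = 70

70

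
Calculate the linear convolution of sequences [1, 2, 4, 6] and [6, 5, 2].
y[0] = 1×6 = 6; y[1] = 1×5 + 2×6 = 17; y[2] = 1×2 + 2×5 + 4×6 = 36; y[3] = 2×2 + 4×5 + 6×6 = 60; y[4] = 4×2 + 6×5 = 38; y[5] = 6×2 = 12

[6, 17, 36, 60, 38, 12]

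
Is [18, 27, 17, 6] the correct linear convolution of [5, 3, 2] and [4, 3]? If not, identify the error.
Recompute linear convolution of [5, 3, 2] and [4, 3]: y[0] = 5×4 = 20; y[1] = 5×3 + 3×4 = 27; y[2] = 3×3 + 2×4 = 17; y[3] = 2×3 = 6 → [20, 27, 17, 6]. Compare to given [18, 27, 17, 6]: they differ at index 0: given 18, correct 20, so answer: No

No. Error at index 0: given 18, correct 20.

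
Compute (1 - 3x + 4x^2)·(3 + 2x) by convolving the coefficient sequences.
Ascending coefficients: a = [1, -3, 4], b = [3, 2]. c[0] = 1×3 = 3; c[1] = 1×2 + -3×3 = -7; c[2] = -3×2 + 4×3 = 6; c[3] = 4×2 = 8. Result coefficients: [3, -7, 6, 8] → 3 - 7x + 6x^2 + 8x^3

3 - 7x + 6x^2 + 8x^3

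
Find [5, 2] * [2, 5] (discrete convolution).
y[0] = 5×2 = 10; y[1] = 5×5 + 2×2 = 29; y[2] = 2×5 = 10

[10, 29, 10]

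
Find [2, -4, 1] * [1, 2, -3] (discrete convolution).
y[0] = 2×1 = 2; y[1] = 2×2 + -4×1 = 0; y[2] = 2×-3 + -4×2 + 1×1 = -13; y[3] = -4×-3 + 1×2 = 14; y[4] = 1×-3 = -3

[2, 0, -13, 14, -3]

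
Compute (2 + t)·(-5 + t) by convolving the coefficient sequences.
Ascending coefficients: a = [2, 1], b = [-5, 1]. c[0] = 2×-5 = -10; c[1] = 2×1 + 1×-5 = -3; c[2] = 1×1 = 1. Result coefficients: [-10, -3, 1] → -10 - 3t + t^2

-10 - 3t + t^2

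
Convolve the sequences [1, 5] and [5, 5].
y[0] = 1×5 = 5; y[1] = 1×5 + 5×5 = 30; y[2] = 5×5 = 25

[5, 30, 25]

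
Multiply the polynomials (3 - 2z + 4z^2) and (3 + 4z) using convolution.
Ascending coefficients: a = [3, -2, 4], b = [3, 4]. c[0] = 3×3 = 9; c[1] = 3×4 + -2×3 = 6; c[2] = -2×4 + 4×3 = 4; c[3] = 4×4 = 16. Result coefficients: [9, 6, 4, 16] → 9 + 6z + 4z^2 + 16z^3

9 + 6z + 4z^2 + 16z^3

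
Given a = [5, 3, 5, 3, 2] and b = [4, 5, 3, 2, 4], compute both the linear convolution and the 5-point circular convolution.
Linear: y_lin[0] = 5×4 = 20; y_lin[1] = 5×5 + 3×4 = 37; y_lin[2] = 5×3 + 3×5 + 5×4 = 50; y_lin[3] = 5×2 + 3×3 + 5×5 + 3×4 = 56; y_lin[4] = 5×4 + 3×2 + 5×3 + 3×5 + 2×4 = 64; y_lin[5] = 3×4 + 5×2 + 3×3 + 2×5 = 41; y_lin[6] = 5×4 + 3×2 + 2×3 = 32; y_lin[7] = 3×4 + 2×2 = 16; y_lin[8] = 2×4 = 8 → [20, 37, 50, 56, 64, 41, 32, 16, 8]. Circular (length 5): y[0] = 5×4 + 3×4 + 5×2 + 3×3 + 2×5 = 61; y[1] = 5×5 + 3×4 + 5×4 + 3×2 + 2×3 = 69; y[2] = 5×3 + 3×5 + 5×4 + 3×4 + 2×2 = 66; y[3] = 5×2 + 3×3 + 5×5 + 3×4 + 2×4 = 64; y[4] = 5×4 + 3×2 + 5×3 + 3×5 + 2×4 = 64 → [61, 69, 66, 64, 64]

Linear: [20, 37, 50, 56, 64, 41, 32, 16, 8], Circular: [61, 69, 66, 64, 64]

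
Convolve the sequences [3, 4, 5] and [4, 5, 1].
y[0] = 3×4 = 12; y[1] = 3×5 + 4×4 = 31; y[2] = 3×1 + 4×5 + 5×4 = 43; y[3] = 4×1 + 5×5 = 29; y[4] = 5×1 = 5

[12, 31, 43, 29, 5]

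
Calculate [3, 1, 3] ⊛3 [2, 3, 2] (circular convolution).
Use y[k] = Σ_j s[j]·t[(k-j) mod 3]. y[0] = 3×2 + 1×2 + 3×3 = 17; y[1] = 3×3 + 1×2 + 3×2 = 17; y[2] = 3×2 + 1×3 + 3×2 = 15. Result: [17, 17, 15]

[17, 17, 15]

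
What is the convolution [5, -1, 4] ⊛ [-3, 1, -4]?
y[0] = 5×-3 = -15; y[1] = 5×1 + -1×-3 = 8; y[2] = 5×-4 + -1×1 + 4×-3 = -33; y[3] = -1×-4 + 4×1 = 8; y[4] = 4×-4 = -16

[-15, 8, -33, 8, -16]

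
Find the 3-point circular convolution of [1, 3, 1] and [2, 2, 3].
Use y[k] = Σ_j u[j]·v[(k-j) mod 3]. y[0] = 1×2 + 3×3 + 1×2 = 13; y[1] = 1×2 + 3×2 + 1×3 = 11; y[2] = 1×3 + 3×2 + 1×2 = 11. Result: [13, 11, 11]

[13, 11, 11]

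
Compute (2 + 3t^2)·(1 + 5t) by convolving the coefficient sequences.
Ascending coefficients: a = [2, 0, 3], b = [1, 5]. c[0] = 2×1 = 2; c[1] = 2×5 + 0×1 = 10; c[2] = 0×5 + 3×1 = 3; c[3] = 3×5 = 15. Result coefficients: [2, 10, 3, 15] → 2 + 10t + 3t^2 + 15t^3

2 + 10t + 3t^2 + 15t^3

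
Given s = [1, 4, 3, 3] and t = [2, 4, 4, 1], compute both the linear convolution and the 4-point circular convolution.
Linear: y_lin[0] = 1×2 = 2; y_lin[1] = 1×4 + 4×2 = 12; y_lin[2] = 1×4 + 4×4 + 3×2 = 26; y_lin[3] = 1×1 + 4×4 + 3×4 + 3×2 = 35; y_lin[4] = 4×1 + 3×4 + 3×4 = 28; y_lin[5] = 3×1 + 3×4 = 15; y_lin[6] = 3×1 = 3 → [2, 12, 26, 35, 28, 15, 3]. Circular (length 4): y[0] = 1×2 + 4×1 + 3×4 + 3×4 = 30; y[1] = 1×4 + 4×2 + 3×1 + 3×4 = 27; y[2] = 1×4 + 4×4 + 3×2 + 3×1 = 29; y[3] = 1×1 + 4×4 + 3×4 + 3×2 = 35 → [30, 27, 29, 35]

Linear: [2, 12, 26, 35, 28, 15, 3], Circular: [30, 27, 29, 35]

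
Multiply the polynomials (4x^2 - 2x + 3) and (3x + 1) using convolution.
Ascending coefficients: a = [3, -2, 4], b = [1, 3]. c[0] = 3×1 = 3; c[1] = 3×3 + -2×1 = 7; c[2] = -2×3 + 4×1 = -2; c[3] = 4×3 = 12. Result coefficients: [3, 7, -2, 12] → 12x^3 - 2x^2 + 7x + 3

12x^3 - 2x^2 + 7x + 3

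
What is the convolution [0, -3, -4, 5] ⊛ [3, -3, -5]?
y[0] = 0×3 = 0; y[1] = 0×-3 + -3×3 = -9; y[2] = 0×-5 + -3×-3 + -4×3 = -3; y[3] = -3×-5 + -4×-3 + 5×3 = 42; y[4] = -4×-5 + 5×-3 = 5; y[5] = 5×-5 = -25

[0, -9, -3, 42, 5, -25]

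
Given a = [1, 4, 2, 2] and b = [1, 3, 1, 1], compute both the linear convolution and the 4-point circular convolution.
Linear: y_lin[0] = 1×1 = 1; y_lin[1] = 1×3 + 4×1 = 7; y_lin[2] = 1×1 + 4×3 + 2×1 = 15; y_lin[3] = 1×1 + 4×1 + 2×3 + 2×1 = 13; y_lin[4] = 4×1 + 2×1 + 2×3 = 12; y_lin[5] = 2×1 + 2×1 = 4; y_lin[6] = 2×1 = 2 → [1, 7, 15, 13, 12, 4, 2]. Circular (length 4): y[0] = 1×1 + 4×1 + 2×1 + 2×3 = 13; y[1] = 1×3 + 4×1 + 2×1 + 2×1 = 11; y[2] = 1×1 + 4×3 + 2×1 + 2×1 = 17; y[3] = 1×1 + 4×1 + 2×3 + 2×1 = 13 → [13, 11, 17, 13]

Linear: [1, 7, 15, 13, 12, 4, 2], Circular: [13, 11, 17, 13]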